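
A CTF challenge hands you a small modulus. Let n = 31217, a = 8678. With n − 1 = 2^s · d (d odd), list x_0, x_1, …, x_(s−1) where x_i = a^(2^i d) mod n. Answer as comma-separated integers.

5950, 2422, 28505, 18949

n − 1 = 31216 = 2^4 · 1951, so s = 4 and d = 1951.
x_0 = 8678^1951 mod 31217 = 5950.
x_1 = 5950^2 mod 31217 = 2422.
x_2 = 2422^2 mod 31217 = 28505.
x_3 = 28505^2 mod 31217 = 18949.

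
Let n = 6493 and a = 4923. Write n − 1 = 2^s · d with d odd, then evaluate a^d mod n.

5631

n − 1 = 6492 = 2^2 · 1623, so s = 2 and d = 1623.
4923^1623 mod 6493 = 5631.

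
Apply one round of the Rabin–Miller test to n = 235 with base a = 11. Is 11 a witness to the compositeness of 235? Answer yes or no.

yes

n − 1 = 234 = 2^1 · 117, so s = 1 and d = 117.
x_0 = 11^117 mod 235 = 161.
x_0 ∉ {1, 234} and s = 1, so 11 is a Miller–Rabin witness and 235 is composite.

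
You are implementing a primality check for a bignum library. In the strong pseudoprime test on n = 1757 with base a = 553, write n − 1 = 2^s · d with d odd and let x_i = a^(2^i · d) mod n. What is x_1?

1127

n − 1 = 1756 = 2^2 · 439, so s = 2 and d = 439.
x_0 = 553^439 mod 1757 = 1029.
x_1 = 1029^2 mod 1757 = 1127.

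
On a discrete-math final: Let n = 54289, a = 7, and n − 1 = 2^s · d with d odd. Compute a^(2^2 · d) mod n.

7224

n − 1 = 54288 = 2^4 · 3393, so s = 4 and d = 3393.
x_0 = 7^3393 mod 54289 = 38301.
x_1 = 38301^2 mod 54289 = 23532.
x_2 = 23532^2 mod 54289 = 7224.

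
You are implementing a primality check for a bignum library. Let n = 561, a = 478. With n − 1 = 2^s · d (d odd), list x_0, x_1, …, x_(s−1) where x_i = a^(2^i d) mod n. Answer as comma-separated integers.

331, 166, 67, 1

n − 1 = 560 = 2^4 · 35, so s = 4 and d = 35.
x_0 = 478^35 mod 561 = 331.
x_1 = 331^2 mod 561 = 166.
x_2 = 166^2 mod 561 = 67.
x_3 = 67^2 mod 561 = 1.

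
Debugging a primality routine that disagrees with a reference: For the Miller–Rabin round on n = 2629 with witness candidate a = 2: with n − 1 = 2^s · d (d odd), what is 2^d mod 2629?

1591

n − 1 = 2628 = 2^2 · 657, so s = 2 and d = 657.
2^657 mod 2629 = 1591.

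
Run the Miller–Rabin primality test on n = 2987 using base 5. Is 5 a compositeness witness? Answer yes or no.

n − 1 = 2986 = 2^1 · 1493, so s = 1 and d = 1493.
x_0 = 5^1493 mod 2987 = 2034.
x_0 ∉ {1, 2986} and s = 1, so 5 is a Miller–Rabin witness and 2987 is composite.

yes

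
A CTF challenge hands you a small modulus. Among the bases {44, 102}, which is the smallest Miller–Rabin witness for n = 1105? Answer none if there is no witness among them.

n − 1 = 1104 = 2^4 · 69, so s = 4 and d = 69.
Base 44: x_0 = 44^69 mod 1105 = 499. x_0 is neither 1 nor 1104, so continue squaring. x_1 = 499^2 mod 1105 = 376. x_2 = 376^2 mod 1105 = 1041. x_3 = 1041^2 mod 1105 = 781. Reached i = s−1 = 3 without hitting −1: 44 is a Miller–Rabin witness and 1105 is composite.
Base 102: x_0 = 102^69 mod 1105 = 697. x_0 is neither 1 nor 1104, so continue squaring. x_1 = 697^2 mod 1105 = 714. x_2 = 714^2 mod 1105 = 391. x_3 = 391^2 mod 1105 = 391. Reached i = s−1 = 3 without hitting −1: 102 is a Miller–Rabin witness and 1105 is composite.
The smallest witness among the given bases is 44.

44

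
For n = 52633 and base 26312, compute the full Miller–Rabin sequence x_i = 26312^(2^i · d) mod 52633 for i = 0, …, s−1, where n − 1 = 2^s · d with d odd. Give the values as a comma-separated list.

n − 1 = 52632 = 2^3 · 6579, so s = 3 and d = 6579.
x_0 = 26312^6579 mod 52633 = 11535.
x_1 = 11535^2 mod 52633 = 1.
x_2 = 1^2 mod 52633 = 1.

11535, 1, 1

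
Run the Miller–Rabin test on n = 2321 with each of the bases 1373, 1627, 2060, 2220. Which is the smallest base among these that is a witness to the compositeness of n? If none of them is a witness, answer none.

1627

n − 1 = 2320 = 2^4 · 145, so s = 4 and d = 145.
Base 1373: x_0 = 1373^145 mod 2321 = 1. x_0 = 1, so 1373 is not a witness.
Base 1627: x_0 = 1627^145 mod 2321 = 1913. x_0 is neither 1 nor 2320, so continue squaring. x_1 = 1913^2 mod 2321 = 1673. x_2 = 1673^2 mod 2321 = 2124. x_3 = 2124^2 mod 2321 = 1673. Reached i = s−1 = 3 without hitting −1: 1627 is a Miller–Rabin witness and 2321 is composite.
Base 2060: x_0 = 2060^145 mod 2321 = 1233. x_0 is neither 1 nor 2320, so continue squaring. x_1 = 1233^2 mod 2321 = 34. x_2 = 34^2 mod 2321 = 1156. x_3 = 1156^2 mod 2321 = 1761. Reached i = s−1 = 3 without hitting −1: 2060 is a Miller–Rabin witness and 2321 is composite.
Base 2220: x_0 = 2220^145 mod 2321 = 870. x_0 is neither 1 nor 2320, so continue squaring. x_1 = 870^2 mod 2321 = 254. x_2 = 254^2 mod 2321 = 1849. x_3 = 1849^2 mod 2321 = 2289. Reached i = s−1 = 3 without hitting −1: 2220 is a Miller–Rabin witness and 2321 is composite.
The smallest witness among the given bases is 1627.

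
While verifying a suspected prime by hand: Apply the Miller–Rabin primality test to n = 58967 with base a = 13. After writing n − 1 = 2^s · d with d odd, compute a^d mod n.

1

n − 1 = 58966 = 2^1 · 29483, so s = 1 and d = 29483.
Repeated squaring mod 58967: 13^1 ≡ 13, 13^2 ≡ 169, 13^4 ≡ 28561, 13^8 ≡ 40210, 13^16 ≡ 27927, 13^32 ≡ 19787, 13^64 ≡ 43456, 13^128 ≡ 5761, 13^256 ≡ 49667, 13^512 ≡ 44378, 13^1024 ≡ 27018, 13^2048 ≡ 19831, 13^4096 ≡ 17638, 13^8192 ≡ 48119, 13^16384 ≡ 39939.
29483 = 16384 + 8192 + 4096 + 512 + 256 + 32 + 8 + 2 + 1, so 13^29483 ≡ 39939·48119·17638·44378·49667·19787·40210·169·13 ≡ 1 (mod 58967).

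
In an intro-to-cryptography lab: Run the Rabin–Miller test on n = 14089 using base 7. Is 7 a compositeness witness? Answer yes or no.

n − 1 = 14088 = 2^3 · 1761, so s = 3 and d = 1761.
Repeated squaring mod 14089: 7^1 ≡ 7, 7^2 ≡ 49, 7^4 ≡ 2401, 7^8 ≡ 2400, 7^16 ≡ 11688, 7^32 ≡ 2400, 7^64 ≡ 11688, 7^128 ≡ 2400, 7^256 ≡ 11688, 7^512 ≡ 2400, 7^1024 ≡ 11688.
1761 = 1024 + 512 + 128 + 64 + 32 + 1, so 7^1761 ≡ 11688·2400·2400·11688·2400·7 ≡ 2711 (mod 14089).
x_0 = 7^1761 mod 14089 = 2711.
x_0 is neither 1 nor 14088, so continue squaring.
x_1 = 2711^2 mod 14089 = 9152.
x_2 = 9152^2 mod 14089 = 14088.
x_2 ≡ −1, so 7 is not a witness.

no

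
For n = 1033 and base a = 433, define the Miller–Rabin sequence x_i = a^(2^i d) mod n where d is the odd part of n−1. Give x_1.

n − 1 = 1032 = 2^3 · 129, so s = 3 and d = 129.
x_0 = 433^129 mod 1033 = 1.
x_1 = 1^2 mod 1033 = 1.

1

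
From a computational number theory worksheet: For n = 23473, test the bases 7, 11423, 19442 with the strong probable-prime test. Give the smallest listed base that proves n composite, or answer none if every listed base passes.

none

n − 1 = 23472 = 2^4 · 1467, so s = 4 and d = 1467.
Base 7: x_0 = 7^1467 mod 23473 = 634. x_0 is neither 1 nor 23472, so continue squaring. x_1 = 634^2 mod 23473 = 2915. x_2 = 2915^2 mod 23473 = 23472. x_2 ≡ −1, so 7 is not a witness.
Base 11423: x_0 = 11423^1467 mod 23473 = 6257. x_0 is neither 1 nor 23472, so continue squaring. x_1 = 6257^2 mod 23473 = 20558. x_2 = 20558^2 mod 23473 = 23472. x_2 ≡ −1, so 11423 is not a witness.
Base 19442: x_0 = 19442^1467 mod 23473 = 19686. x_0 is neither 1 nor 23472, so continue squaring. x_1 = 19686^2 mod 23473 = 22839. x_2 = 22839^2 mod 23473 = 2915. x_3 = 2915^2 mod 23473 = 23472. x_3 ≡ −1, so 19442 is not a witness.
No listed base is a witness for 23473.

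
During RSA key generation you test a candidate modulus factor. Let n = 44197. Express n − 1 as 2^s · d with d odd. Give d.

Halving: 44196 → 22098 → 11049; 11049 is odd.
So 44196 = 2^2 · 11049.

11049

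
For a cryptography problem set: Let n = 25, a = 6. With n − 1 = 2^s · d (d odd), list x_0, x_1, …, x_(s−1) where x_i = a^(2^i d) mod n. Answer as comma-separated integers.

n − 1 = 24 = 2^3 · 3, so s = 3 and d = 3.
x_0 = 6^3 mod 25 = 16.
x_1 = 16^2 mod 25 = 6.
x_2 = 6^2 mod 25 = 11.

16, 6, 11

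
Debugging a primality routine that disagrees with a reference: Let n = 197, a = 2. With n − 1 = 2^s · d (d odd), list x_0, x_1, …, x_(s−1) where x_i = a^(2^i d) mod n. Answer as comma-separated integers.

183, 196

n − 1 = 196 = 2^2 · 49, so s = 2 and d = 49.
x_0 = 2^49 mod 197 = 183.
x_1 = 183^2 mod 197 = 196.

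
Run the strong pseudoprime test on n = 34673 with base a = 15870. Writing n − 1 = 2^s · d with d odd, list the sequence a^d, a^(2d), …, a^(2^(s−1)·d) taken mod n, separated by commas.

34672, 1, 1, 1

n − 1 = 34672 = 2^4 · 2167, so s = 4 and d = 2167.
x_0 = 15870^2167 mod 34673 = 34672.
x_1 = 34672^2 mod 34673 = 1.
x_2 = 1^2 mod 34673 = 1.
x_3 = 1^2 mod 34673 = 1.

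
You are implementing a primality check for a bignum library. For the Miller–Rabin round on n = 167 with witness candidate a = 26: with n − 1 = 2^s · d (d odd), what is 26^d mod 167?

n − 1 = 166 = 2^1 · 83, so s = 1 and d = 83.
26^83 mod 167 = 166.

166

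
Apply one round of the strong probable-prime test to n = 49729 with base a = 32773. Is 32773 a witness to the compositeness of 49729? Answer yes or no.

n − 1 = 49728 = 2^6 · 777, so s = 6 and d = 777.
Repeated squaring mod 49729: 32773^1 ≡ 32773, 32773^2 ≡ 22587, 32773^4 ≡ 2758, 32773^8 ≡ 47756, 32773^16 ≡ 13867, 32773^32 ≡ 41375, 32773^64 ≡ 19529, 32773^128 ≡ 10140, 32773^256 ≡ 29757, 32773^512 ≡ 4475.
777 = 512 + 256 + 8 + 1, so 32773^777 ≡ 4475·29757·47756·32773 ≡ 49728 (mod 49729).
x_0 = 32773^777 mod 49729 = 49728.
x_0 = 49728 ≡ −1, so 32773 is not a witness.

no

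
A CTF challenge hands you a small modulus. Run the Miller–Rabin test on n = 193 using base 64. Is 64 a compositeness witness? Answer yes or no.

no

n − 1 = 192 = 2^6 · 3, so s = 6 and d = 3.
x_0 = 64^3 mod 193 = 50.
x_0 is neither 1 nor 192, so continue squaring.
x_1 = 50^2 mod 193 = 184.
x_2 = 184^2 mod 193 = 81.
x_3 = 81^2 mod 193 = 192.
x_3 ≡ −1, so 64 is not a witness.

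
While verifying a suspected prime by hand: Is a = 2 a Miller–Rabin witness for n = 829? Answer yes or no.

n − 1 = 828 = 2^2 · 207, so s = 2 and d = 207.
x_0 = 2^207 mod 829 = 583.
x_0 is neither 1 nor 828, so continue squaring.
x_1 = 583^2 mod 829 = 828.
x_1 ≡ −1, so 2 is not a witness.

no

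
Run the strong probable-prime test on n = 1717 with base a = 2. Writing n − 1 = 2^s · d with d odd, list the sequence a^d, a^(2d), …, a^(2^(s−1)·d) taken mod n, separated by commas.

n − 1 = 1716 = 2^2 · 429, so s = 2 and d = 429.
x_0 = 2^429 mod 1717 = 1069.
x_1 = 1069^2 mod 1717 = 956.

1069, 956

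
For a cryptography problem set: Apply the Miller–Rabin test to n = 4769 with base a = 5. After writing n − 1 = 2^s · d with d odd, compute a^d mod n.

2460

n − 1 = 4768 = 2^5 · 149, so s = 5 and d = 149.
Repeated squaring mod 4769: 5^1 ≡ 5, 5^2 ≡ 25, 5^4 ≡ 625, 5^8 ≡ 4336, 5^16 ≡ 1498, 5^32 ≡ 2574, 5^64 ≡ 1335, 5^128 ≡ 3388.
149 = 128 + 16 + 4 + 1, so 5^149 ≡ 3388·1498·625·5 ≡ 2460 (mod 4769).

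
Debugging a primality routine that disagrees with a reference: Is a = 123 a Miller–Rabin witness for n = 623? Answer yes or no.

n − 1 = 622 = 2^1 · 311, so s = 1 and d = 311.
x_0 = 123^311 mod 623 = 233.
x_0 ∉ {1, 622} and s = 1, so 123 is a Miller–Rabin witness and 623 is composite.

yes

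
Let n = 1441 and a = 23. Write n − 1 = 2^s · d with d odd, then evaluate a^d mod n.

1134

n − 1 = 1440 = 2^5 · 45, so s = 5 and d = 45.
By repeated squaring, 23^45 ≡ 1134 (mod 1441).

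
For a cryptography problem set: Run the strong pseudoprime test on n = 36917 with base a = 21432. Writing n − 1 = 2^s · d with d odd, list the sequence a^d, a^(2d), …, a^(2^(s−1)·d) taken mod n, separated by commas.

n − 1 = 36916 = 2^2 · 9229, so s = 2 and d = 9229.
x_0 = 21432^9229 mod 36917 = 29146.
x_1 = 29146^2 mod 36917 = 29146.

29146, 29146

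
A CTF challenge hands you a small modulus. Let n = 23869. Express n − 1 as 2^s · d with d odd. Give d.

Halving: 23868 → 11934 → 5967; 5967 is odd.
So 23868 = 2^2 · 5967.

5967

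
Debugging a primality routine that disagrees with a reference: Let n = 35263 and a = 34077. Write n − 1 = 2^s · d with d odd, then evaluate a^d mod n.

n − 1 = 35262 = 2^1 · 17631, so s = 1 and d = 17631.
By repeated squaring, 34077^17631 ≡ 4506 (mod 35263).

4506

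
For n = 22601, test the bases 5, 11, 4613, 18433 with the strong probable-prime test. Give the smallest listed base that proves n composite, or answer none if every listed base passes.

n − 1 = 22600 = 2^3 · 2825, so s = 3 and d = 2825.
Base 5: x_0 = 5^2825 mod 22601 = 22390. x_0 is neither 1 nor 22600, so continue squaring. x_1 = 22390^2 mod 22601 = 21920. x_2 = 21920^2 mod 22601 = 11741. Reached i = s−1 = 2 without hitting −1: 5 is a Miller–Rabin witness and 22601 is composite.
Base 11: x_0 = 11^2825 mod 22601 = 10479. x_0 is neither 1 nor 22600, so continue squaring. x_1 = 10479^2 mod 22601 = 13783. x_2 = 13783^2 mod 22601 = 9684. Reached i = s−1 = 2 without hitting −1: 11 is a Miller–Rabin witness and 22601 is composite.
Base 4613: x_0 = 4613^2825 mod 22601 = 6592. x_0 is neither 1 nor 22600, so continue squaring. x_1 = 6592^2 mod 22601 = 15342. x_2 = 15342^2 mod 22601 = 10150. Reached i = s−1 = 2 without hitting −1: 4613 is a Miller–Rabin witness and 22601 is composite.
Base 18433: x_0 = 18433^2825 mod 22601 = 8741. x_0 is neither 1 nor 22600, so continue squaring. x_1 = 8741^2 mod 22601 = 13701. x_2 = 13701^2 mod 22601 = 16096. Reached i = s−1 = 2 without hitting −1: 18433 is a Miller–Rabin witness and 22601 is composite.
The smallest witness among the given bases is 5.

5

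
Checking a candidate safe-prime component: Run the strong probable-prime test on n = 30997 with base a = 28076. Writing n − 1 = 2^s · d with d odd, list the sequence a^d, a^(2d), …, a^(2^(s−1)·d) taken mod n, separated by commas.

n − 1 = 30996 = 2^2 · 7749, so s = 2 and d = 7749.
x_0 = 28076^7749 mod 30997 = 11478.
x_1 = 11478^2 mod 30997 = 7234.

11478, 7234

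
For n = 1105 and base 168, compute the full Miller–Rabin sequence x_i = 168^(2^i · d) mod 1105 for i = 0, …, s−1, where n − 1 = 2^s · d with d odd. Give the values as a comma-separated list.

n − 1 = 1104 = 2^4 · 69, so s = 4 and d = 69.
x_0 = 168^69 mod 1105 = 818.
x_1 = 818^2 mod 1105 = 599.
x_2 = 599^2 mod 1105 = 781.
x_3 = 781^2 mod 1105 = 1.

818, 599, 781, 1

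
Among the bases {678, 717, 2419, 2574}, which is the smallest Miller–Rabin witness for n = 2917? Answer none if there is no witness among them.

none

n − 1 = 2916 = 2^2 · 729, so s = 2 and d = 729.
Base 678: x_0 = 678^729 mod 2917 = 1. x_0 = 1, so 678 is not a witness.
Base 717: x_0 = 717^729 mod 2917 = 2916. x_0 = 2916 ≡ −1, so 717 is not a witness.
Base 2419: x_0 = 2419^729 mod 2917 = 2863. x_0 is neither 1 nor 2916, so continue squaring. x_1 = 2863^2 mod 2917 = 2916. x_1 ≡ −1, so 2419 is not a witness.
Base 2574: x_0 = 2574^729 mod 2917 = 2863. x_0 is neither 1 nor 2916, so continue squaring. x_1 = 2863^2 mod 2917 = 2916. x_1 ≡ −1, so 2574 is not a witness.
No listed base is a witness for 2917.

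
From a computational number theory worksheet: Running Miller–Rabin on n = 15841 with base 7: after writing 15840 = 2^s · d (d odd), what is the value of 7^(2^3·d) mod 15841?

6790

n − 1 = 15840 = 2^5 · 495, so s = 5 and d = 495.
x_0 = 7^495 mod 15841 = 12432.
x_1 = 12432^2 mod 15841 = 9828.
x_2 = 9828^2 mod 15841 = 7007.
x_3 = 7007^2 mod 15841 = 6790.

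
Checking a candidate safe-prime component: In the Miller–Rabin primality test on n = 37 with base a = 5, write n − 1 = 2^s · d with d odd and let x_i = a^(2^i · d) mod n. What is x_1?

n − 1 = 36 = 2^2 · 9, so s = 2 and d = 9.
Repeated squaring mod 37: 5^1 ≡ 5, 5^2 ≡ 25, 5^4 ≡ 33, 5^8 ≡ 16.
9 = 8 + 1, so 5^9 ≡ 16·5 ≡ 6 (mod 37).
x_0 = 6.
x_1 = 6^2 mod 37 = 36.

36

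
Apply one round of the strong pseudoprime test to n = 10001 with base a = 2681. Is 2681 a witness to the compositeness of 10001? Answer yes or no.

yes

n − 1 = 10000 = 2^4 · 625, so s = 4 and d = 625.
x_0 = 2681^625 mod 10001 = 4585.
x_0 is neither 1 nor 10000, so continue squaring.
x_1 = 4585^2 mod 10001 = 123.
x_2 = 123^2 mod 10001 = 5128.
x_3 = 5128^2 mod 10001 = 3755.
Reached i = s−1 = 3 without hitting −1: 2681 is a Miller–Rabin witness and 10001 is composite.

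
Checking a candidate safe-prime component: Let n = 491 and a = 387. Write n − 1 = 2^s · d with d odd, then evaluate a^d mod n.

n − 1 = 490 = 2^1 · 245, so s = 1 and d = 245.
387^245 mod 491 = 1.

1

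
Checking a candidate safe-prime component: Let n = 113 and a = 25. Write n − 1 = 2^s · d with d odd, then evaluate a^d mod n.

69

n − 1 = 112 = 2^4 · 7, so s = 4 and d = 7.
25^7 mod 113 = 69.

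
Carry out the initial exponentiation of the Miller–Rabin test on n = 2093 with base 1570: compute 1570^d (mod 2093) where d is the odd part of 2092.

1024

n − 1 = 2092 = 2^2 · 523, so s = 2 and d = 523.
By repeated squaring, 1570^523 ≡ 1024 (mod 2093).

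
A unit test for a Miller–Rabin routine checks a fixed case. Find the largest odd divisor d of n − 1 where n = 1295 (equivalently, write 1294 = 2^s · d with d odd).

Halving: 1294 → 647; 647 is odd.
So 1294 = 2^1 · 647.

647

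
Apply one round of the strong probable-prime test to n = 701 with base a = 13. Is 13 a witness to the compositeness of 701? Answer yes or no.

no

n − 1 = 700 = 2^2 · 175, so s = 2 and d = 175.
By repeated squaring, 13^175 ≡ 1 (mod 701).
x_0 = 13^175 mod 701 = 1.
x_0 = 1, so 13 is not a witness.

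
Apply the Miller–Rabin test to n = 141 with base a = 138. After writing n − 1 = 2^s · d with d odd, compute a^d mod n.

n − 1 = 140 = 2^2 · 35, so s = 2 and d = 35.
138^35 mod 141 = 129.

129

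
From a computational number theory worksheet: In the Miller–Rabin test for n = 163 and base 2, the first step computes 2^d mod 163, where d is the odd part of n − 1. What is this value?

162

n − 1 = 162 = 2^1 · 81, so s = 1 and d = 81.
By repeated squaring, 2^81 ≡ 162 (mod 163).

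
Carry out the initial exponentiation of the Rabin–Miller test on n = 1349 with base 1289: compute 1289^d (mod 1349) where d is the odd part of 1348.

n − 1 = 1348 = 2^2 · 337, so s = 2 and d = 337.
1289^337 mod 1349 = 62.

62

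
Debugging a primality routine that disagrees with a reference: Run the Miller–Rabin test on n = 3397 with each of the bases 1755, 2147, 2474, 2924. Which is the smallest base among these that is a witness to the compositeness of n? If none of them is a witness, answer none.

n − 1 = 3396 = 2^2 · 849, so s = 2 and d = 849.
Base 1755: x_0 = 1755^849 mod 3397 = 1483. x_0 is neither 1 nor 3396, so continue squaring. x_1 = 1483^2 mod 3397 = 1430. Reached i = s−1 = 1 without hitting −1: 1755 is a Miller–Rabin witness and 3397 is composite.
Base 2147: x_0 = 2147^849 mod 3397 = 2032. x_0 is neither 1 nor 3396, so continue squaring. x_1 = 2032^2 mod 3397 = 1669. Reached i = s−1 = 1 without hitting −1: 2147 is a Miller–Rabin witness and 3397 is composite.
Base 2474: x_0 = 2474^849 mod 3397 = 3260. x_0 is neither 1 nor 3396, so continue squaring. x_1 = 3260^2 mod 3397 = 1784. Reached i = s−1 = 1 without hitting −1: 2474 is a Miller–Rabin witness and 3397 is composite.
Base 2924: x_0 = 2924^849 mod 3397 = 2924. x_0 is neither 1 nor 3396, so continue squaring. x_1 = 2924^2 mod 3397 = 2924. Reached i = s−1 = 1 without hitting −1: 2924 is a Miller–Rabin witness and 3397 is composite.
The smallest witness among the given bases is 1755.

1755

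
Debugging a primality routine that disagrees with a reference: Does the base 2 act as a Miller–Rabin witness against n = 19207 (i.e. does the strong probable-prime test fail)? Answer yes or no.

no

n − 1 = 19206 = 2^1 · 9603, so s = 1 and d = 9603.
By repeated squaring, 2^9603 ≡ 1 (mod 19207).
x_0 = 2^9603 mod 19207 = 1.
x_0 = 1, so 2 is not a witness.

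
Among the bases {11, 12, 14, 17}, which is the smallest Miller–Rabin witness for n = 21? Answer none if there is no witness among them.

n − 1 = 20 = 2^2 · 5, so s = 2 and d = 5.
Base 11: x_0 = 11^5 mod 21 = 2. x_0 is neither 1 nor 20, so continue squaring. x_1 = 2^2 mod 21 = 4. Reached i = s−1 = 1 without hitting −1: 11 is a Miller–Rabin witness and 21 is composite.
Base 12: x_0 = 12^5 mod 21 = 3. x_0 is neither 1 nor 20, so continue squaring. x_1 = 3^2 mod 21 = 9. Reached i = s−1 = 1 without hitting −1: 12 is a Miller–Rabin witness and 21 is composite.
Base 14: x_0 = 14^5 mod 21 = 14. x_0 is neither 1 nor 20, so continue squaring. x_1 = 14^2 mod 21 = 7. Reached i = s−1 = 1 without hitting −1: 14 is a Miller–Rabin witness and 21 is composite.
Base 17: x_0 = 17^5 mod 21 = 5. x_0 is neither 1 nor 20, so continue squaring. x_1 = 5^2 mod 21 = 4. Reached i = s−1 = 1 without hitting −1: 17 is a Miller–Rabin witness and 21 is composite.
The smallest witness among the given bases is 11.

11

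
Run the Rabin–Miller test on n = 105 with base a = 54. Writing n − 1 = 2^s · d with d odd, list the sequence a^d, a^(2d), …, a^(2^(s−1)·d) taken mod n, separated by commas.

54, 81, 51

n − 1 = 104 = 2^3 · 13, so s = 3 and d = 13.
x_0 = 54^13 mod 105 = 54.
x_1 = 54^2 mod 105 = 81.
x_2 = 81^2 mod 105 = 51.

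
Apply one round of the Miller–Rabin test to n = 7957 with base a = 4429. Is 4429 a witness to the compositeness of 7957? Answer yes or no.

yes

n − 1 = 7956 = 2^2 · 1989, so s = 2 and d = 1989.
x_0 = 4429^1989 mod 7957 = 3093.
x_0 is neither 1 nor 7956, so continue squaring.
x_1 = 3093^2 mod 7957 = 2335.
Reached i = s−1 = 1 without hitting −1: 4429 is a Miller–Rabin witness and 7957 is composite.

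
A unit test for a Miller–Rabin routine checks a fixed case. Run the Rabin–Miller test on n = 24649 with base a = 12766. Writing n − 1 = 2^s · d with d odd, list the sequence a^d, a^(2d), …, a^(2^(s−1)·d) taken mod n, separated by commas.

n − 1 = 24648 = 2^3 · 3081, so s = 3 and d = 3081.
x_0 = 12766^3081 mod 24649 = 8634.
x_1 = 8634^2 mod 24649 = 7380.
x_2 = 7380^2 mod 24649 = 14759.

8634, 7380, 14759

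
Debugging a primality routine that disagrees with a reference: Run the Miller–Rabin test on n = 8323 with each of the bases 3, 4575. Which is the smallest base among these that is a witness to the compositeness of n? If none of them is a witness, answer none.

n − 1 = 8322 = 2^1 · 4161, so s = 1 and d = 4161.
Base 3: x_0 = 3^4161 mod 8323 = 7629. x_0 ∉ {1, 8322} and s = 1, so 3 is a Miller–Rabin witness and 8323 is composite.
Base 4575: x_0 = 4575^4161 mod 8323 = 6994. x_0 ∉ {1, 8322} and s = 1, so 4575 is a Miller–Rabin witness and 8323 is composite.
The smallest witness among the given bases is 3.

3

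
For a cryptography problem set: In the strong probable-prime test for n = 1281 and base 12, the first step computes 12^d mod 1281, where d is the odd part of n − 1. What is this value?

318

n − 1 = 1280 = 2^8 · 5, so s = 8 and d = 5.
By repeated squaring, 12^5 ≡ 318 (mod 1281).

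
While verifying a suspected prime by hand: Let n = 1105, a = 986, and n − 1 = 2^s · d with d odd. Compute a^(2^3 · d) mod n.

n − 1 = 1104 = 2^4 · 69, so s = 4 and d = 69.
x_0 = 986^69 mod 1105 = 476.
x_1 = 476^2 mod 1105 = 51.
x_2 = 51^2 mod 1105 = 391.
x_3 = 391^2 mod 1105 = 391.

391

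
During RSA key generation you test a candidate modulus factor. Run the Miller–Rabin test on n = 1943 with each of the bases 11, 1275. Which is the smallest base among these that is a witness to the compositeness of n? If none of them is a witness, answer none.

n − 1 = 1942 = 2^1 · 971, so s = 1 and d = 971.
Base 11: x_0 = 11^971 mod 1943 = 1610. x_0 ∉ {1, 1942} and s = 1, so 11 is a Miller–Rabin witness and 1943 is composite.
Base 1275: x_0 = 1275^971 mod 1943 = 1304. x_0 ∉ {1, 1942} and s = 1, so 1275 is a Miller–Rabin witness and 1943 is composite.
The smallest witness among the given bases is 11.

11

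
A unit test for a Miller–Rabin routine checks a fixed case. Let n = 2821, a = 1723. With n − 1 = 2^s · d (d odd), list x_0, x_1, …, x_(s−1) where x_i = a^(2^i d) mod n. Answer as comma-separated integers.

n − 1 = 2820 = 2^2 · 705, so s = 2 and d = 705.
x_0 = 1723^705 mod 2821 = 1737.
x_1 = 1737^2 mod 2821 = 1520.

1737, 1520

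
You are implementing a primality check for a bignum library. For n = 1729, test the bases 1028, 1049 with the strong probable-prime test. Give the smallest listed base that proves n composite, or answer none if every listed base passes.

n − 1 = 1728 = 2^6 · 27, so s = 6 and d = 27.
Base 1028: x_0 = 1028^27 mod 1729 = 664. x_0 is neither 1 nor 1728, so continue squaring. x_1 = 664^2 mod 1729 = 1. x_1 = 1 but x_0 ≠ ±1, a nontrivial square root of 1 — 1028 is a witness and 1729 is composite.
Base 1049: x_0 = 1049^27 mod 1729 = 1483. x_0 is neither 1 nor 1728, so continue squaring. x_1 = 1483^2 mod 1729 = 1. x_1 = 1 but x_0 ≠ ±1, a nontrivial square root of 1 — 1049 is a witness and 1729 is composite.
The smallest witness among the given bases is 1028.

1028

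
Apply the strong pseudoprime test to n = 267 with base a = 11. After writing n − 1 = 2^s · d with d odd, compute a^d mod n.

n − 1 = 266 = 2^1 · 133, so s = 1 and d = 133.
By repeated squaring, 11^133 ≡ 11 (mod 267).

11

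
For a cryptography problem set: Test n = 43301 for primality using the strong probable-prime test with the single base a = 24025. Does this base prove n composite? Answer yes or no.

yes

n − 1 = 43300 = 2^2 · 10825, so s = 2 and d = 10825.
x_0 = 24025^10825 mod 43301 = 10530.
x_0 is neither 1 nor 43300, so continue squaring.
x_1 = 10530^2 mod 43301 = 30340.
Reached i = s−1 = 1 without hitting −1: 24025 is a Miller–Rabin witness and 43301 is composite.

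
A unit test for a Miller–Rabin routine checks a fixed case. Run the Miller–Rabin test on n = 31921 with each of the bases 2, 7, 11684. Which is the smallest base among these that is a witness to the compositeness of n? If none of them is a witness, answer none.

2

n − 1 = 31920 = 2^4 · 1995, so s = 4 and d = 1995.
Base 2: x_0 = 2^1995 mod 31921 = 25306. x_0 is neither 1 nor 31920, so continue squaring. x_1 = 25306^2 mod 31921 = 26455. x_2 = 26455^2 mod 31921 = 31021. x_3 = 31021^2 mod 31921 = 11975. Reached i = s−1 = 3 without hitting −1: 2 is a Miller–Rabin witness and 31921 is composite.
Base 7: x_0 = 7^1995 mod 31921 = 5368. x_0 is neither 1 nor 31920, so continue squaring. x_1 = 5368^2 mod 31921 = 22682. x_2 = 22682^2 mod 31921 = 2367. x_3 = 2367^2 mod 31921 = 16514. Reached i = s−1 = 3 without hitting −1: 7 is a Miller–Rabin witness and 31921 is composite.
Base 11684: x_0 = 11684^1995 mod 31921 = 12593. x_0 is neither 1 nor 31920, so continue squaring. x_1 = 12593^2 mod 31921 = 121. x_2 = 121^2 mod 31921 = 14641. x_3 = 14641^2 mod 31921 = 9366. Reached i = s−1 = 3 without hitting −1: 11684 is a Miller–Rabin witness and 31921 is composite.
The smallest witness among the given bases is 2.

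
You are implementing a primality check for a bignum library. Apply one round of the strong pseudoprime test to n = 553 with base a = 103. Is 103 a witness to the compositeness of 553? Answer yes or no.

no

n − 1 = 552 = 2^3 · 69, so s = 3 and d = 69.
x_0 = 103^69 mod 553 = 552.
x_0 = 552 ≡ −1, so 103 is not a witness.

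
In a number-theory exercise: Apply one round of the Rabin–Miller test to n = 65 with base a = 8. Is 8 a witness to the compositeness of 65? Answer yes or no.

n − 1 = 64 = 2^6 · 1, so s = 6 and d = 1.
x_0 = 8^1 mod 65 = 8.
x_0 is neither 1 nor 64, so continue squaring.
x_1 = 8^2 mod 65 = 64.
x_1 ≡ −1, so 8 is not a witness.

no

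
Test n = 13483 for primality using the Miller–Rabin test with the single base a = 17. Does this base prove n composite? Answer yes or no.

n − 1 = 13482 = 2^1 · 6741, so s = 1 and d = 6741.
x_0 = 17^6741 mod 13483 = 2179.
x_0 ∉ {1, 13482} and s = 1, so 17 is a Miller–Rabin witness and 13483 is composite.

yes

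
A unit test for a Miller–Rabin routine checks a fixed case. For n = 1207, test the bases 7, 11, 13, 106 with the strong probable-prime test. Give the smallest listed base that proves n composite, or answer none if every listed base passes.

n − 1 = 1206 = 2^1 · 603, so s = 1 and d = 603.
Base 7: x_0 = 7^603 mod 1207 = 541. x_0 ∉ {1, 1206} and s = 1, so 7 is a Miller–Rabin witness and 1207 is composite.
Base 11: x_0 = 11^603 mod 1207 = 556. x_0 ∉ {1, 1206} and s = 1, so 11 is a Miller–Rabin witness and 1207 is composite.
Base 13: x_0 = 13^603 mod 1207 = 633. x_0 ∉ {1, 1206} and s = 1, so 13 is a Miller–Rabin witness and 1207 is composite.
Base 106: x_0 = 106^603 mod 1207 = 1169. x_0 ∉ {1, 1206} and s = 1, so 106 is a Miller–Rabin witness and 1207 is composite.
The smallest witness among the given bases is 7.

7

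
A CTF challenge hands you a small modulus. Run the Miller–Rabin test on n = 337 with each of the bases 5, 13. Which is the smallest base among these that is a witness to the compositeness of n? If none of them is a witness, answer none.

none

n − 1 = 336 = 2^4 · 21, so s = 4 and d = 21.
Base 5: x_0 = 5^21 mod 337 = 191. x_0 is neither 1 nor 336, so continue squaring. x_1 = 191^2 mod 337 = 85. x_2 = 85^2 mod 337 = 148. x_3 = 148^2 mod 337 = 336. x_3 ≡ −1, so 5 is not a witness.
Base 13: x_0 = 13^21 mod 337 = 1. x_0 = 1, so 13 is not a witness.
No listed base is a witness for 337.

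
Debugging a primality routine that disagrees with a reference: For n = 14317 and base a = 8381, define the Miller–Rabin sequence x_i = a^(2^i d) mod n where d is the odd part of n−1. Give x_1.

3705

n − 1 = 14316 = 2^2 · 3579, so s = 2 and d = 3579.
Repeated squaring mod 14317: 8381^1 ≡ 8381, 8381^2 ≡ 1959, 8381^4 ≡ 725, 8381^8 ≡ 10213, 8381^16 ≡ 6024, 8381^32 ≡ 9298, 8381^64 ≡ 6758, 8381^128 ≡ 13651, 8381^256 ≡ 14046, 8381^512 ≡ 1856, 8381^1024 ≡ 8656, 8381^2048 ≡ 5475.
3579 = 2048 + 1024 + 256 + 128 + 64 + 32 + 16 + 8 + 2 + 1, so 8381^3579 ≡ 5475·8656·14046·13651·6758·9298·6024·10213·1959·8381 ≡ 12865 (mod 14317).
x_0 = 12865.
x_1 = 12865^2 mod 14317 = 3705.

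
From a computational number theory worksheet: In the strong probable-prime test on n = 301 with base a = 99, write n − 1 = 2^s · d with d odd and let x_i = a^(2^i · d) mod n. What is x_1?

n − 1 = 300 = 2^2 · 75, so s = 2 and d = 75.
x_0 = 99^75 mod 301 = 127.
x_1 = 127^2 mod 301 = 176.

176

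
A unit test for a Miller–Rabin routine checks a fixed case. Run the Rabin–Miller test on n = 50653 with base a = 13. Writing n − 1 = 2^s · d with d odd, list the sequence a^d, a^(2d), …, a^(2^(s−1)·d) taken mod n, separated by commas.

33368, 19831

n − 1 = 50652 = 2^2 · 12663, so s = 2 and d = 12663.
x_0 = 13^12663 mod 50653 = 33368.
x_1 = 33368^2 mod 50653 = 19831.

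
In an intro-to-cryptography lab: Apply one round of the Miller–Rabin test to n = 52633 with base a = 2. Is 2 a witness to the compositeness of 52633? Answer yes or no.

no

n − 1 = 52632 = 2^3 · 6579, so s = 3 and d = 6579.
x_0 = 2^6579 mod 52633 = 1.
x_0 = 1, so 2 is not a witness.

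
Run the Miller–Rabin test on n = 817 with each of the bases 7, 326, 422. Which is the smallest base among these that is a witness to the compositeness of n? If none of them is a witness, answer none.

7

n − 1 = 816 = 2^4 · 51, so s = 4 and d = 51.
Base 7: x_0 = 7^51 mod 817 = 343. x_0 is neither 1 nor 816, so continue squaring. x_1 = 343^2 mod 817 = 1. x_1 = 1 but x_0 ≠ ±1, a nontrivial square root of 1 — 7 is a witness and 817 is composite.
Base 326: x_0 = 326^51 mod 817 = 183. x_0 is neither 1 nor 816, so continue squaring. x_1 = 183^2 mod 817 = 809. x_2 = 809^2 mod 817 = 64. x_3 = 64^2 mod 817 = 11. Reached i = s−1 = 3 without hitting −1: 326 is a Miller–Rabin witness and 817 is composite.
Base 422: x_0 = 422^51 mod 817 = 752. x_0 is neither 1 nor 816, so continue squaring. x_1 = 752^2 mod 817 = 140. x_2 = 140^2 mod 817 = 809. x_3 = 809^2 mod 817 = 64. Reached i = s−1 = 3 without hitting −1: 422 is a Miller–Rabin witness and 817 is composite.
The smallest witness among the given bases is 7.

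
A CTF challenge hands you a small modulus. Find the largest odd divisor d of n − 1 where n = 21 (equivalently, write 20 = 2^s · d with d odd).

5

Halving: 20 → 10 → 5; 5 is odd.
So 20 = 2^2 · 5.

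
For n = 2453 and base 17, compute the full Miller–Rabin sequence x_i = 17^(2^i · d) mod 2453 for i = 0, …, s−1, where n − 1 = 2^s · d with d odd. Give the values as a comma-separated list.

227, 16

n − 1 = 2452 = 2^2 · 613, so s = 2 and d = 613.
x_0 = 17^613 mod 2453 = 227.
x_1 = 227^2 mod 2453 = 16.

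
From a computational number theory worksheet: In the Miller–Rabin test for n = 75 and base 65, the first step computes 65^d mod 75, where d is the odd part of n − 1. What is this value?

n − 1 = 74 = 2^1 · 37, so s = 1 and d = 37.
Repeated squaring mod 75: 65^1 ≡ 65, 65^2 ≡ 25, 65^4 ≡ 25, 65^8 ≡ 25, 65^16 ≡ 25, 65^32 ≡ 25.
37 = 32 + 4 + 1, so 65^37 ≡ 25·25·65 ≡ 50 (mod 75).

50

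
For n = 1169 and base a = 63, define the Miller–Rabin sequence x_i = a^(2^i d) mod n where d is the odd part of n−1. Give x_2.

749

n − 1 = 1168 = 2^4 · 73, so s = 4 and d = 73.
Repeated squaring mod 1169: 63^1 ≡ 63, 63^2 ≡ 462, 63^4 ≡ 686, 63^8 ≡ 658, 63^16 ≡ 434, 63^32 ≡ 147, 63^64 ≡ 567.
73 = 64 + 8 + 1, so 63^73 ≡ 567·658·63 ≡ 504 (mod 1169).
x_0 = 504.
x_1 = 504^2 mod 1169 = 343.
x_2 = 343^2 mod 1169 = 749.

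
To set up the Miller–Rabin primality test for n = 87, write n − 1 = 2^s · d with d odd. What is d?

Halving: 86 → 43; 43 is odd.
So 86 = 2^1 · 43.

43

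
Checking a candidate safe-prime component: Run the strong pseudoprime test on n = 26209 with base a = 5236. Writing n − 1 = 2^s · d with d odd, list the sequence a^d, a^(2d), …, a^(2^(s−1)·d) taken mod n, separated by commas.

n − 1 = 26208 = 2^5 · 819, so s = 5 and d = 819.
x_0 = 5236^819 mod 26209 = 362.
x_1 = 362^2 mod 26209 = 26208.
x_2 = 26208^2 mod 26209 = 1.
x_3 = 1^2 mod 26209 = 1.
x_4 = 1^2 mod 26209 = 1.

362, 26208, 1, 1, 1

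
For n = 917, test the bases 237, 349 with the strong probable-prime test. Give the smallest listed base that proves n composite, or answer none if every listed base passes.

237

n − 1 = 916 = 2^2 · 229, so s = 2 and d = 229.
Base 237: x_0 = 237^229 mod 917 = 6. x_0 is neither 1 nor 916, so continue squaring. x_1 = 6^2 mod 917 = 36. Reached i = s−1 = 1 without hitting −1: 237 is a Miller–Rabin witness and 917 is composite.
Base 349: x_0 = 349^229 mod 917 = 447. x_0 is neither 1 nor 916, so continue squaring. x_1 = 447^2 mod 917 = 820. Reached i = s−1 = 1 without hitting −1: 349 is a Miller–Rabin witness and 917 is composite.
The smallest witness among the given bases is 237.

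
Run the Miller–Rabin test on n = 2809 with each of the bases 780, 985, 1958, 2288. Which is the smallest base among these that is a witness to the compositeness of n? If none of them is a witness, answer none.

none

n − 1 = 2808 = 2^3 · 351, so s = 3 and d = 351.
Base 780: x_0 = 780^351 mod 2809 = 2808. x_0 = 2808 ≡ −1, so 780 is not a witness.
Base 985: x_0 = 985^351 mod 2809 = 500. x_0 is neither 1 nor 2808, so continue squaring. x_1 = 500^2 mod 2809 = 2808. x_1 ≡ −1, so 985 is not a witness.
Base 1958: x_0 = 1958^351 mod 2809 = 2309. x_0 is neither 1 nor 2808, so continue squaring. x_1 = 2309^2 mod 2809 = 2808. x_1 ≡ −1, so 1958 is not a witness.
Base 2288: x_0 = 2288^351 mod 2809 = 2808. x_0 = 2808 ≡ −1, so 2288 is not a witness.
No listed base is a witness for 2809.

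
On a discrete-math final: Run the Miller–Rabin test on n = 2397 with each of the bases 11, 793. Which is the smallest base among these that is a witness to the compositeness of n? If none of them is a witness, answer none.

n − 1 = 2396 = 2^2 · 599, so s = 2 and d = 599.
Base 11: x_0 = 11^599 mod 2397 = 1703. x_0 is neither 1 nor 2396, so continue squaring. x_1 = 1703^2 mod 2397 = 2236. Reached i = s−1 = 1 without hitting −1: 11 is a Miller–Rabin witness and 2397 is composite.
Base 793: x_0 = 793^599 mod 2397 = 88. x_0 is neither 1 nor 2396, so continue squaring. x_1 = 88^2 mod 2397 = 553. Reached i = s−1 = 1 without hitting −1: 793 is a Miller–Rabin witness and 2397 is composite.
The smallest witness among the given bases is 11.

11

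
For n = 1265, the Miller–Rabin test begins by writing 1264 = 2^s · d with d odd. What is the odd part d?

Halving: 1264 → 632 → 316 → 158 → 79; 79 is odd.
So 1264 = 2^4 · 79.

79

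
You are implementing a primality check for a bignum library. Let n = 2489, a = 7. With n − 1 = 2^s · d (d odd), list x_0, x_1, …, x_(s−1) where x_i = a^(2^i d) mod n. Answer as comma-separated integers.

n − 1 = 2488 = 2^3 · 311, so s = 3 and d = 311.
x_0 = 7^311 mod 2489 = 1075.
x_1 = 1075^2 mod 2489 = 729.
x_2 = 729^2 mod 2489 = 1284.

1075, 729, 1284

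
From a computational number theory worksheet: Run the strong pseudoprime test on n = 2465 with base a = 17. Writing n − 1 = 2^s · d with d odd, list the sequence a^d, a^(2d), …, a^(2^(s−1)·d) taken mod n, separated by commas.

n − 1 = 2464 = 2^5 · 77, so s = 5 and d = 77.
x_0 = 17^77 mod 2465 = 17.
x_1 = 17^2 mod 2465 = 289.
x_2 = 289^2 mod 2465 = 2176.
x_3 = 2176^2 mod 2465 = 2176.
x_4 = 2176^2 mod 2465 = 2176.

17, 289, 2176, 2176, 2176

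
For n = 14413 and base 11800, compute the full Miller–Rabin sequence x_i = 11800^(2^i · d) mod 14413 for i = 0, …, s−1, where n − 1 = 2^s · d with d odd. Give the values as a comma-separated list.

n − 1 = 14412 = 2^2 · 3603, so s = 2 and d = 3603.
x_0 = 11800^3603 mod 14413 = 10625.
x_1 = 10625^2 mod 14413 = 8009.

10625, 8009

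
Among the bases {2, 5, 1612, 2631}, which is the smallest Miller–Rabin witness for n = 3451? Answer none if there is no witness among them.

2

n − 1 = 3450 = 2^1 · 1725, so s = 1 and d = 1725.
Base 2: x_0 = 2^1725 mod 3451 = 253. x_0 ∉ {1, 3450} and s = 1, so 2 is a Miller–Rabin witness and 3451 is composite.
Base 5: x_0 = 5^1725 mod 3451 = 734. x_0 ∉ {1, 3450} and s = 1, so 5 is a Miller–Rabin witness and 3451 is composite.
Base 1612: x_0 = 1612^1725 mod 3451 = 974. x_0 ∉ {1, 3450} and s = 1, so 1612 is a Miller–Rabin witness and 3451 is composite.
Base 2631: x_0 = 2631^1725 mod 3451 = 251. x_0 ∉ {1, 3450} and s = 1, so 2631 is a Miller–Rabin witness and 3451 is composite.
The smallest witness among the given bases is 2.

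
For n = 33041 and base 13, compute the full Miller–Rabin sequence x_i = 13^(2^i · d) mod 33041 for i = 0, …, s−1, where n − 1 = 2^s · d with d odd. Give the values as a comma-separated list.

n − 1 = 33040 = 2^4 · 2065, so s = 4 and d = 2065.
x_0 = 13^2065 mod 33041 = 2276.
x_1 = 2276^2 mod 33041 = 25780.
x_2 = 25780^2 mod 33041 = 21726.
x_3 = 21726^2 mod 33041 = 28391.

2276, 25780, 21726, 28391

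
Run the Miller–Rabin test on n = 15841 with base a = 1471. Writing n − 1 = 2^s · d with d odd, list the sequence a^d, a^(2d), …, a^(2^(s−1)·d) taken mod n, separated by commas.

6945, 13021, 218, 1, 1

n − 1 = 15840 = 2^5 · 495, so s = 5 and d = 495.
x_0 = 1471^495 mod 15841 = 6945.
x_1 = 6945^2 mod 15841 = 13021.
x_2 = 13021^2 mod 15841 = 218.
x_3 = 218^2 mod 15841 = 1.
x_4 = 1^2 mod 15841 = 1.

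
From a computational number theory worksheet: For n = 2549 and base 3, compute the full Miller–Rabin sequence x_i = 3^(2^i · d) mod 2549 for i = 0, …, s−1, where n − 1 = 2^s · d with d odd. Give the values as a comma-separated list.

n − 1 = 2548 = 2^2 · 637, so s = 2 and d = 637.
x_0 = 3^637 mod 2549 = 357.
x_1 = 357^2 mod 2549 = 2548.

357, 2548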